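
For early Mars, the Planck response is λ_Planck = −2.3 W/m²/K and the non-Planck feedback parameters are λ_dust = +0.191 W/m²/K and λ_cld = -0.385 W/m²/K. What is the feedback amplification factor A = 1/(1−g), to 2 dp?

0.92

Convert to gains: g_dust = 0.191/2.3 = 0.08304; g_cld = -0.385/2.3 = -0.1674.
Total gain g = -0.08436.
A = 1/(1 + 0.08436) = 0.92.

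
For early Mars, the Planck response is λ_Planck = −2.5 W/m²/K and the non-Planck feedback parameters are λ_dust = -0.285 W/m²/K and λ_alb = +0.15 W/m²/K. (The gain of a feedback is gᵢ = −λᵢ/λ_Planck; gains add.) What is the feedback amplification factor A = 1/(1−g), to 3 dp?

0.949

Convert to gains: g_dust = -0.285/2.5 = -0.114; g_alb = 0.15/2.5 = 0.06.
Total gain g = -0.054.
A = 1/(1 + 0.054) = 0.949.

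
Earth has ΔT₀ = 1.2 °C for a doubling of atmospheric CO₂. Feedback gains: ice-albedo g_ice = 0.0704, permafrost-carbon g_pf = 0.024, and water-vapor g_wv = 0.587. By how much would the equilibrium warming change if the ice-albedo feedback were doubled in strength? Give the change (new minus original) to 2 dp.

Original: g = 0.6814, ΔT = 1.2/(1−0.6814) = 3.7665 °C.
With doubled ice-albedo: g' = 0.7518, ΔT' = 1.2/(1−0.7518) = 4.8348 °C.
Change = 4.8348 − 3.7665 = 1.07 °C.

1.07 °C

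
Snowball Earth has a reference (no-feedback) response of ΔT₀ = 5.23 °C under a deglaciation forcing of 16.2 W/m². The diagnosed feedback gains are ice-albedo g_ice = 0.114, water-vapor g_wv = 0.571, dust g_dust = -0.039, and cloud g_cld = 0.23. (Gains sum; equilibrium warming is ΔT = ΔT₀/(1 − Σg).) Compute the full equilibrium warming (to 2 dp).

42.18 °C

Total gain g = 0.114 + 0.571 − 0.039 + 0.23 = 0.876.
Amplification A = 1/(1 − 0.876) = 8.065.
ΔT = 5.23 × 8.065 = 42.18 °C.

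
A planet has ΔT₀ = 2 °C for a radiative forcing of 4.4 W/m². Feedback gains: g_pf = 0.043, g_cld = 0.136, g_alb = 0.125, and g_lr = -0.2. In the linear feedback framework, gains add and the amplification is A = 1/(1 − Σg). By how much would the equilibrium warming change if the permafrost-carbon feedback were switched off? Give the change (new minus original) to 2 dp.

Original: g = 0.104, ΔT = 2/(1−0.104) = 2.2321 °C.
Without permafrost-carbon: g' = 0.061, ΔT' = 2/(1−0.061) = 2.1299 °C.
Change = 2.1299 − 2.2321 = -0.10 °C.

-0.10 °C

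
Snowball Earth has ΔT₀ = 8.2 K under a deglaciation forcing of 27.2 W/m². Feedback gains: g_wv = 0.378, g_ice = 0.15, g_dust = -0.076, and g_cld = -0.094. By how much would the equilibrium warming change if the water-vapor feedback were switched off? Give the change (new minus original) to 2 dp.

Original: g = 0.358, ΔT = 8.2/(1−0.358) = 12.7726 K.
Without water-vapor: g' = -0.02, ΔT' = 8.2/(1+0.02) = 8.0392 K.
Change = 8.0392 − 12.7726 = -4.73 K.

-4.73 K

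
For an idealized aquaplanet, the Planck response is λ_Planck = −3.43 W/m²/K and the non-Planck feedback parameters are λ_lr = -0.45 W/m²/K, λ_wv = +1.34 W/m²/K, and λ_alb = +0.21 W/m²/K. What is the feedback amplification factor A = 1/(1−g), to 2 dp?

1.47

Convert to gains: g_lr = -0.45/3.43 = -0.1312; g_wv = 1.34/3.43 = 0.3907; g_alb = 0.21/3.43 = 0.06122.
Total gain g = 0.32072.
A = 1/(1 − 0.32072) = 1.47.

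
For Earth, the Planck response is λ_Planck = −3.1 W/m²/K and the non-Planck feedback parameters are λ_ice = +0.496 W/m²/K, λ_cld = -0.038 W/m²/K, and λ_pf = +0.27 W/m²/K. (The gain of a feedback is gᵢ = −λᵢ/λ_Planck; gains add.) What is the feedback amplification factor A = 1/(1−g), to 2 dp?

Convert to gains: g_ice = 0.496/3.1 = 0.16; g_cld = -0.038/3.1 = -0.01226; g_pf = 0.27/3.1 = 0.0871.
Total gain g = 0.23484.
A = 1/(1 − 0.23484) = 1.31.

1.31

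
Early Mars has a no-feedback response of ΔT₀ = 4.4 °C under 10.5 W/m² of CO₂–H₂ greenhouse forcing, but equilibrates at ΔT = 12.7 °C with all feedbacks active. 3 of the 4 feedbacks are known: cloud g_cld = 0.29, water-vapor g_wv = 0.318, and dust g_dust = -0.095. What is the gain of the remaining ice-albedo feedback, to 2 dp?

0.14

Amplification A = ΔT/ΔT₀ = 12.7/4.4 = 2.886.
Total gain g = 1 − 1/A = 1 − 1/2.886 = 0.6535.
Known gains sum to 0.29 + 0.318 − 0.095 = 0.513.
g_ice = 0.6535 − 0.513 = 0.14.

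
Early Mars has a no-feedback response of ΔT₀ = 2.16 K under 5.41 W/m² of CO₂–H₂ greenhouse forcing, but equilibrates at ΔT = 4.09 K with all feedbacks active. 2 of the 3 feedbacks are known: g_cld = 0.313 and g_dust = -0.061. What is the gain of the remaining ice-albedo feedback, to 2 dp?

Amplification A = ΔT/ΔT₀ = 4.09/2.16 = 1.894.
Total gain g = 1 − 1/A = 1 − 1/1.894 = 0.472.
Known gains sum to 0.313 − 0.061 = 0.252.
g_ice = 0.472 − 0.252 = 0.22.

0.22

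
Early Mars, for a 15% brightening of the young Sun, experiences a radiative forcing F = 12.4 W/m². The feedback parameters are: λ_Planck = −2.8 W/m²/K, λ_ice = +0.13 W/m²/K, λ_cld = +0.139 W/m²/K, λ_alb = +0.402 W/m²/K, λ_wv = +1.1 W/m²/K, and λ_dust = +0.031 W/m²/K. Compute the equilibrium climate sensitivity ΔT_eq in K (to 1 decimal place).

Net feedback parameter λ = (−2.8) + (+0.13) + (+0.139) + (+0.402) + (+1.1) + (+0.031) = -0.998 W/m²/K.
ΔT = −F/λ = −12.4/(-0.998) = 12.4 K.

12.4 K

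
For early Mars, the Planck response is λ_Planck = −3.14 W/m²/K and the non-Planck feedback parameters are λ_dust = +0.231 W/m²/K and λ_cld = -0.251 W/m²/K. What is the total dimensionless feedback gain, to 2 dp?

Convert to gains: g_dust = 0.231/3.14 = 0.07357; g_cld = -0.251/3.14 = -0.07994.
Total gain g = -0.00637.

-0.01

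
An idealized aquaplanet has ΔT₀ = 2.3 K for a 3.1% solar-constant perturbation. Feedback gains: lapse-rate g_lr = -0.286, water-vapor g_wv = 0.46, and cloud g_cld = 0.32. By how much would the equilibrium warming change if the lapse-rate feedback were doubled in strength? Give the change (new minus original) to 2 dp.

Original: g = 0.494, ΔT = 2.3/(1−0.494) = 4.5455 K.
With doubled lapse-rate: g' = 0.208, ΔT' = 2.3/(1−0.208) = 2.9040 K.
Change = 2.9040 − 4.5455 = -1.64 K.

-1.64 K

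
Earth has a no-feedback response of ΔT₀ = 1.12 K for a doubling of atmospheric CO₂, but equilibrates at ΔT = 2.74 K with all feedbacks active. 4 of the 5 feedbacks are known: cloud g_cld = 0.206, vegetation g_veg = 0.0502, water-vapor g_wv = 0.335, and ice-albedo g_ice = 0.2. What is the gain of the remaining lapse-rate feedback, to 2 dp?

Amplification A = ΔT/ΔT₀ = 2.74/1.12 = 2.446.
Total gain g = 1 − 1/A = 1 − 1/2.446 = 0.5912.
Known gains sum to 0.206 + 0.0502 + 0.335 + 0.2 = 0.7912.
g_lr = 0.5912 − 0.7912 = -0.20.

-0.20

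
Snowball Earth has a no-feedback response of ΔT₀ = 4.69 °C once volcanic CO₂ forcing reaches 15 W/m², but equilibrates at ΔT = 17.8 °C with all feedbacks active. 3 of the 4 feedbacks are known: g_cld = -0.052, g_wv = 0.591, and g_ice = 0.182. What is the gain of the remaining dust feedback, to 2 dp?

Amplification A = ΔT/ΔT₀ = 17.8/4.69 = 3.795.
Total gain g = 1 − 1/A = 1 − 1/3.795 = 0.7365.
Known gains sum to -0.052 + 0.591 + 0.182 = 0.721.
g_dust = 0.7365 − 0.721 = 0.02.

0.02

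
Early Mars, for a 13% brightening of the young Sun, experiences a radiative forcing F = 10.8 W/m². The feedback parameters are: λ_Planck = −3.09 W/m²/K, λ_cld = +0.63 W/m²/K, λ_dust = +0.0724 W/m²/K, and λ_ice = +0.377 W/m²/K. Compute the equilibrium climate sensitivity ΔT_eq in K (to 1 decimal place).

5.4 K

Net feedback parameter λ = (−3.09) + (+0.63) + (+0.0724) + (+0.377) = -2.0106 W/m²/K.
ΔT = −F/λ = −10.8/(-2.0106) = 5.4 K.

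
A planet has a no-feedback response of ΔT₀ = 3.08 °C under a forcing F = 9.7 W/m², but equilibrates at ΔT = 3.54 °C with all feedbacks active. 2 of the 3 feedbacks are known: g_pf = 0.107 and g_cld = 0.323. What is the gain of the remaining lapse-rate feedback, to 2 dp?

-0.30

Amplification A = ΔT/ΔT₀ = 3.54/3.08 = 1.149.
Total gain g = 1 − 1/A = 1 − 1/1.149 = 0.1297.
Known gains sum to 0.107 + 0.323 = 0.43.
g_lr = 0.1297 − 0.43 = -0.30.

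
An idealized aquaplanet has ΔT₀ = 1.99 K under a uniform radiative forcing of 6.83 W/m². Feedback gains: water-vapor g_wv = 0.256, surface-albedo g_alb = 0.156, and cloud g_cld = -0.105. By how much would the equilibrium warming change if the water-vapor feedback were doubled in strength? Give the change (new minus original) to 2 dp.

Original: g = 0.307, ΔT = 1.99/(1−0.307) = 2.8716 K.
With doubled water-vapor: g' = 0.563, ΔT' = 1.99/(1−0.563) = 4.5538 K.
Change = 4.5538 − 2.8716 = 1.68 K.

1.68 K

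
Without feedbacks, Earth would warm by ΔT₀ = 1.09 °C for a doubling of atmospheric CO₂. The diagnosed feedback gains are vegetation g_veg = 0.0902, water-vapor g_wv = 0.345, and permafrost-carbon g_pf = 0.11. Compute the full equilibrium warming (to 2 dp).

2.40 °C

Total gain g = 0.0902 + 0.345 + 0.11 = 0.5452.
Amplification A = 1/(1 − 0.5452) = 2.199.
ΔT = 1.09 × 2.199 = 2.40 °C.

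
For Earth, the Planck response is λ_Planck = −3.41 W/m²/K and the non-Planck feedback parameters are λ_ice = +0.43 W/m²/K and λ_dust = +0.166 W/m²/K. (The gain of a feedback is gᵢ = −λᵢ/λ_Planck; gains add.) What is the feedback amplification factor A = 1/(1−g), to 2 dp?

Convert to gains: g_ice = 0.43/3.41 = 0.1261; g_dust = 0.166/3.41 = 0.04868.
Total gain g = 0.17478.
A = 1/(1 − 0.17478) = 1.21.

1.21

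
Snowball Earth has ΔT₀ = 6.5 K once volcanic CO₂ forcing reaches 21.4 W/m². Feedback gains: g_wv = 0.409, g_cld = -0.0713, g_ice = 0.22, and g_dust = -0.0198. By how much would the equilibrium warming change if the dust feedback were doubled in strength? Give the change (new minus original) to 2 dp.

-0.58 K

Original: g = 0.5379, ΔT = 6.5/(1−0.5379) = 14.0662 K.
With doubled dust: g' = 0.5181, ΔT' = 6.5/(1−0.5181) = 13.4883 K.
Change = 13.4883 − 14.0662 = -0.58 K.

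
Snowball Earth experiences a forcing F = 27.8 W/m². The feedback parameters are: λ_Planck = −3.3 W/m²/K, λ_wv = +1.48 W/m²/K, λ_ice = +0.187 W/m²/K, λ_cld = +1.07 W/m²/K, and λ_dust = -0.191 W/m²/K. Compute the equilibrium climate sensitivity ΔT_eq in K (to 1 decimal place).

36.9 K

Net feedback parameter λ = (−3.3) + (+1.48) + (+0.187) + (+1.07) + (-0.191) = -0.754 W/m²/K.
ΔT = −F/λ = −27.8/(-0.754) = 36.9 K.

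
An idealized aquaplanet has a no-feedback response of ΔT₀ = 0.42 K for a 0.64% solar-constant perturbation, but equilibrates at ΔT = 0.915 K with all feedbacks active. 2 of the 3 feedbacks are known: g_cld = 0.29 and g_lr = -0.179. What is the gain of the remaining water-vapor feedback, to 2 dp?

0.43

Amplification A = ΔT/ΔT₀ = 0.915/0.42 = 2.179.
Total gain g = 1 − 1/A = 1 − 1/2.179 = 0.5411.
Known gains sum to 0.29 − 0.179 = 0.111.
g_wv = 0.5411 − 0.111 = 0.43.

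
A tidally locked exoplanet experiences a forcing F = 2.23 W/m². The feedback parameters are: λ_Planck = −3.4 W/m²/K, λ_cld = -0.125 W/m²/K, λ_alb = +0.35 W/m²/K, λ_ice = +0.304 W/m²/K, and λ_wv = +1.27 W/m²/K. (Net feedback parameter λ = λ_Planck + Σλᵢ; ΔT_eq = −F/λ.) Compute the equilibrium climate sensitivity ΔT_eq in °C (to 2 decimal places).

1.39 °C

Net feedback parameter λ = (−3.4) + (-0.125) + (+0.35) + (+0.304) + (+1.27) = -1.601 W/m²/K.
ΔT = −F/λ = −2.23/(-1.601) = 1.39 °C.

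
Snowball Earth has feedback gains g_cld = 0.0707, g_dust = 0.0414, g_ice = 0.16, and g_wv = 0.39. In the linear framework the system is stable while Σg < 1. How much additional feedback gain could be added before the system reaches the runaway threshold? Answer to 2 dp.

0.34

Current total gain = 0.0707 + 0.0414 + 0.16 + 0.39 = 0.6621.
Margin to runaway = 1 − 0.6621 = 0.34.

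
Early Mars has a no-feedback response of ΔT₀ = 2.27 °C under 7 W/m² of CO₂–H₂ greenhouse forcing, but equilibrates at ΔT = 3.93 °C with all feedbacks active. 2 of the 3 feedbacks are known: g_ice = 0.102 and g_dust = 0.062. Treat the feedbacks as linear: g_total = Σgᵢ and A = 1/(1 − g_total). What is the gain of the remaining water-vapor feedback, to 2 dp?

Amplification A = ΔT/ΔT₀ = 3.93/2.27 = 1.731.
Total gain g = 1 − 1/A = 1 − 1/1.731 = 0.4223.
Known gains sum to 0.102 + 0.062 = 0.164.
g_wv = 0.4223 − 0.164 = 0.26.

0.26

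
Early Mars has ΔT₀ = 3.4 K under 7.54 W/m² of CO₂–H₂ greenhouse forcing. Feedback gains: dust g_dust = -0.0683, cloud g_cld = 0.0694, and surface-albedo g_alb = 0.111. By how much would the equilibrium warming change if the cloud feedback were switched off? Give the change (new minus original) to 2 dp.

Original: g = 0.1121, ΔT = 3.4/(1−0.1121) = 3.8293 K.
Without cloud: g' = 0.0427, ΔT' = 3.4/(1−0.0427) = 3.5517 K.
Change = 3.5517 − 3.8293 = -0.28 K.

-0.28 K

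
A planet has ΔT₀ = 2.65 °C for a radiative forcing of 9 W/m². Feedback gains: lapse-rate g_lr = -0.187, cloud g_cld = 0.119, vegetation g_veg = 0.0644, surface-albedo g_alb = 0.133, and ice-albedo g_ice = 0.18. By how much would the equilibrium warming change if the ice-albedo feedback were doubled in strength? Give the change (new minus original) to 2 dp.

1.35 °C

Original: g = 0.3094, ΔT = 2.65/(1−0.3094) = 3.8372 °C.
With doubled ice-albedo: g' = 0.4894, ΔT' = 2.65/(1−0.4894) = 5.1900 °C.
Change = 5.1900 − 3.8372 = 1.35 °C.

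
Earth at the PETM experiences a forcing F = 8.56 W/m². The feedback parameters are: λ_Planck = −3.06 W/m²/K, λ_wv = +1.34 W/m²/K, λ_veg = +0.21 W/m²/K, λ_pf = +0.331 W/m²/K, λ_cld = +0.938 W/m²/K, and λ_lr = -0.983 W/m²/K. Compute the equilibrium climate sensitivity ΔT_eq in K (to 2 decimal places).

6.99 K

Net feedback parameter λ = (−3.06) + (+1.34) + (+0.21) + (+0.331) + (+0.938) + (-0.983) = -1.224 W/m²/K.
ΔT = −F/λ = −8.56/(-1.224) = 6.99 K.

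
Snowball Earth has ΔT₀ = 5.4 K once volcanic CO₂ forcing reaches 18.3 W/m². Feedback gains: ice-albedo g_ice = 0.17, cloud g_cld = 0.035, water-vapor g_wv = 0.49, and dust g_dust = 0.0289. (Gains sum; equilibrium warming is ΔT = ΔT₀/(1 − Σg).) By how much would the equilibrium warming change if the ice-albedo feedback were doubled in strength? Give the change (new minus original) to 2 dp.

31.34 K

Original: g = 0.7239, ΔT = 5.4/(1−0.7239) = 19.5581 K.
With doubled ice-albedo: g' = 0.8939, ΔT' = 5.4/(1−0.8939) = 50.8954 K.
Change = 50.8954 − 19.5581 = 31.34 K.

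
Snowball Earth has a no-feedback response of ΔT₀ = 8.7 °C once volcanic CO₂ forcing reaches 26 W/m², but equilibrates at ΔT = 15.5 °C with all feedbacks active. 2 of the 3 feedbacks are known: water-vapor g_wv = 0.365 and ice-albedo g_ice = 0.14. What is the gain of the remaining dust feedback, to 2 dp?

Amplification A = ΔT/ΔT₀ = 15.5/8.7 = 1.782.
Total gain g = 1 − 1/A = 1 − 1/1.782 = 0.4388.
Known gains sum to 0.365 + 0.14 = 0.505.
g_dust = 0.4388 − 0.505 = -0.07.

-0.07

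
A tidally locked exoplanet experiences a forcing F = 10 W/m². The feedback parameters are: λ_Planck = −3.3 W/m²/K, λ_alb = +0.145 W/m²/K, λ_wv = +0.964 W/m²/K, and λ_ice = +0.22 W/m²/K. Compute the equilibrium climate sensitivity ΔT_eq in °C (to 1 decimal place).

Net feedback parameter λ = (−3.3) + (+0.145) + (+0.964) + (+0.22) = -1.971 W/m²/K.
ΔT = −F/λ = −10/(-1.971) = 5.1 °C.

5.1 °C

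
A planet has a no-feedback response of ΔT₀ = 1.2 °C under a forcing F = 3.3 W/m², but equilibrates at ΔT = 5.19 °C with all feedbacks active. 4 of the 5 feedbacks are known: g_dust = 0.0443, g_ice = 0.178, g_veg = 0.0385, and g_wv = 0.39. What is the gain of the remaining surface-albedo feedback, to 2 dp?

0.12

Amplification A = ΔT/ΔT₀ = 5.19/1.2 = 4.325.
Total gain g = 1 − 1/A = 1 − 1/4.325 = 0.7688.
Known gains sum to 0.0443 + 0.178 + 0.0385 + 0.39 = 0.6508.
g_alb = 0.7688 − 0.6508 = 0.12.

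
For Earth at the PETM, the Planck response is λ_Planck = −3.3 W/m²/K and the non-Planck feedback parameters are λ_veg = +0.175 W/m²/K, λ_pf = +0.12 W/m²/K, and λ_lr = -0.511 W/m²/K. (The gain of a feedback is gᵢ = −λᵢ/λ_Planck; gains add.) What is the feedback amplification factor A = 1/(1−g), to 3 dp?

0.939

Convert to gains: g_veg = 0.175/3.3 = 0.05303; g_pf = 0.12/3.3 = 0.03636; g_lr = -0.511/3.3 = -0.1548.
Total gain g = -0.06541.
A = 1/(1 + 0.06541) = 0.939.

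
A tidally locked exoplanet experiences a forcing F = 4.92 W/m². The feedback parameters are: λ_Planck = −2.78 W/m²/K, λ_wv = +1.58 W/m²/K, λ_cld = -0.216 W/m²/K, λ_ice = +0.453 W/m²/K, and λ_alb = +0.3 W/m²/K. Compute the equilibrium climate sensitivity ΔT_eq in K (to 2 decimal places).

7.42 K

Net feedback parameter λ = (−2.78) + (+1.58) + (-0.216) + (+0.453) + (+0.3) = -0.663 W/m²/K.
ΔT = −F/λ = −4.92/(-0.663) = 7.42 K.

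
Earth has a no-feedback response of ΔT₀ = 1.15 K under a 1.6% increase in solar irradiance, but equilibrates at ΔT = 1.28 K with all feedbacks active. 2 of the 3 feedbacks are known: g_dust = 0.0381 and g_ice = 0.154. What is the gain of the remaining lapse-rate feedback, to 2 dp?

Amplification A = ΔT/ΔT₀ = 1.28/1.15 = 1.113.
Total gain g = 1 − 1/A = 1 − 1/1.113 = 0.1015.
Known gains sum to 0.0381 + 0.154 = 0.1921.
g_lr = 0.1015 − 0.1921 = -0.09.

-0.09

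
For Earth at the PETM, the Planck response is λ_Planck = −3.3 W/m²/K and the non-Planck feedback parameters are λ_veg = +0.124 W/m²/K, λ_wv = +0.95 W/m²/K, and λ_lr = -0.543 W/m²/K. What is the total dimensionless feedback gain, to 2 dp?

Convert to gains: g_veg = 0.124/3.3 = 0.03758; g_wv = 0.95/3.3 = 0.2879; g_lr = -0.543/3.3 = -0.1645.
Total gain g = 0.16098.

0.16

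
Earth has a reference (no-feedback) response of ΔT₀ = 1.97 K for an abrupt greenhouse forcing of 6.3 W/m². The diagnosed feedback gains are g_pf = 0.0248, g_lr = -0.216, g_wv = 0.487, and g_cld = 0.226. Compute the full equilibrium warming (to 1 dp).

Total gain g = 0.0248 − 0.216 + 0.487 + 0.226 = 0.5218.
Amplification A = 1/(1 − 0.5218) = 2.091.
ΔT = 1.97 × 2.091 = 4.1 K.

4.1 K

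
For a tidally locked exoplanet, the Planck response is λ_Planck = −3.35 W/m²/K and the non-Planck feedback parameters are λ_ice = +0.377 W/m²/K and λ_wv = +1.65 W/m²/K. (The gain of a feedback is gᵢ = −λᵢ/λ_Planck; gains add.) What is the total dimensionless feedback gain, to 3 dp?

Convert to gains: g_ice = 0.377/3.35 = 0.1125; g_wv = 1.65/3.35 = 0.4925.
Total gain g = 0.605.

0.605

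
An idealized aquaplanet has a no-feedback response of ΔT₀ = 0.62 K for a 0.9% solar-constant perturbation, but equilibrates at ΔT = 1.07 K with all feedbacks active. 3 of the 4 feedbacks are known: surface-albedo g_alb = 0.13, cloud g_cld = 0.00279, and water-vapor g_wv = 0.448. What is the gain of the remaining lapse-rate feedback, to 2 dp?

Amplification A = ΔT/ΔT₀ = 1.07/0.62 = 1.726.
Total gain g = 1 − 1/A = 1 − 1/1.726 = 0.4206.
Known gains sum to 0.13 + 0.00279 + 0.448 = 0.58079.
g_lr = 0.4206 − 0.58079 = -0.16.

-0.16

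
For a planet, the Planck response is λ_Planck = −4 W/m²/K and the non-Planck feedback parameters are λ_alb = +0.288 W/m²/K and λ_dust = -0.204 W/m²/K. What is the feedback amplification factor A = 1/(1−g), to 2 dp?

Convert to gains: g_alb = 0.288/4 = 0.072; g_dust = -0.204/4 = -0.051.
Total gain g = 0.021.
A = 1/(1 − 0.021) = 1.02.

1.02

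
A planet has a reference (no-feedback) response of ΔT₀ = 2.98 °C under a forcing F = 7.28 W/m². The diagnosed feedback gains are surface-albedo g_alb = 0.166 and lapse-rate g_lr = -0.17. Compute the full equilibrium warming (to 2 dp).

Total gain g = 0.166 − 0.17 = -0.004.
Amplification A = 1/(1 + 0.004) = 0.996.
ΔT = 2.98 × 0.996 = 2.97 °C.

2.97 °C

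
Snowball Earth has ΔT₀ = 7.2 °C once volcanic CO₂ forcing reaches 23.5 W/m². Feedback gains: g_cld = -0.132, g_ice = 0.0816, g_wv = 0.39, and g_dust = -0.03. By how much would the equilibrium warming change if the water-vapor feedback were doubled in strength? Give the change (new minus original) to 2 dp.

13.54 °C

Original: g = 0.3096, ΔT = 7.2/(1−0.3096) = 10.4287 °C.
With doubled water-vapor: g' = 0.6996, ΔT' = 7.2/(1−0.6996) = 23.9680 °C.
Change = 23.9680 − 10.4287 = 13.54 °C.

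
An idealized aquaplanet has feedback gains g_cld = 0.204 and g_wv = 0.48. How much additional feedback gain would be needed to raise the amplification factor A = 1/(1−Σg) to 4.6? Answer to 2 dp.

0.10

Current total gain = 0.684.
Target gain for A = 4.6: g* = 1 − 1/4.6 = 0.7826.
Additional gain needed = 0.7826 − 0.684 = 0.10.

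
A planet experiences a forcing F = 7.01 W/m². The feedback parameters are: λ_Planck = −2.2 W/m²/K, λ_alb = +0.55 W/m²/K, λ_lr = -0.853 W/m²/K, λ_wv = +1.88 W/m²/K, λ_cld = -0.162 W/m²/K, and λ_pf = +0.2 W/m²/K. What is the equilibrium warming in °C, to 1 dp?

Net feedback parameter λ = (−2.2) + (+0.55) + (-0.853) + (+1.88) + (-0.162) + (+0.2) = -0.585 W/m²/K.
ΔT = −F/λ = −7.01/(-0.585) = 12.0 °C.

12.0 °C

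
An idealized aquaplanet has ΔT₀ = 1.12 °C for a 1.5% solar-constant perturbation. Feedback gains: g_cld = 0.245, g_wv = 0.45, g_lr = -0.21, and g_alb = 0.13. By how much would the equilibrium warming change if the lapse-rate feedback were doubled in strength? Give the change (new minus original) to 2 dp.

Original: g = 0.615, ΔT = 1.12/(1−0.615) = 2.9091 °C.
With doubled lapse-rate: g' = 0.405, ΔT' = 1.12/(1−0.405) = 1.8824 °C.
Change = 1.8824 − 2.9091 = -1.03 °C.

-1.03 °C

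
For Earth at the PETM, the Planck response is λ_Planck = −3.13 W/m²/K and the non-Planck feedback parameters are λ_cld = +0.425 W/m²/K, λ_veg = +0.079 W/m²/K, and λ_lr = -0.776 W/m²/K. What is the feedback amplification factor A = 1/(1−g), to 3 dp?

Convert to gains: g_cld = 0.425/3.13 = 0.1358; g_veg = 0.079/3.13 = 0.02524; g_lr = -0.776/3.13 = -0.2479.
Total gain g = -0.08686.
A = 1/(1 + 0.08686) = 0.920.

0.920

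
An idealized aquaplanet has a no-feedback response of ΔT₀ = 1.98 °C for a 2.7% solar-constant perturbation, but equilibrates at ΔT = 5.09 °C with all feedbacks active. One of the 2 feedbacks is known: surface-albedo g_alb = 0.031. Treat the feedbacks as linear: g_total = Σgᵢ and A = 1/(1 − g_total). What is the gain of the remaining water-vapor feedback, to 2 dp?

0.58

Amplification A = ΔT/ΔT₀ = 5.09/1.98 = 2.571.
Total gain g = 1 − 1/A = 1 − 1/2.571 = 0.611.
The known gain is 0.031.
g_wv = 0.611 − 0.031 = 0.58.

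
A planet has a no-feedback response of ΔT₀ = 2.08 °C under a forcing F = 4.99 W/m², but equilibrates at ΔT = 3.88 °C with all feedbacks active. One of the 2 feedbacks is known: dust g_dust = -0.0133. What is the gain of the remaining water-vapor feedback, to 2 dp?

Amplification A = ΔT/ΔT₀ = 3.88/2.08 = 1.865.
Total gain g = 1 − 1/A = 1 − 1/1.865 = 0.4638.
The known gain is -0.0133.
g_wv = 0.4638 + 0.0133 = 0.48.

0.48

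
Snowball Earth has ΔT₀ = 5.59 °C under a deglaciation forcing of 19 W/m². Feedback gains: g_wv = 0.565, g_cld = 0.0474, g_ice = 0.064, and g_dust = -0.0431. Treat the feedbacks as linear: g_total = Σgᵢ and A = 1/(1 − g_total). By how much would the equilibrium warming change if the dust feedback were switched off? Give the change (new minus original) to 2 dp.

Original: g = 0.6333, ΔT = 5.59/(1−0.6333) = 15.2441 °C.
Without dust: g' = 0.6764, ΔT' = 5.59/(1−0.6764) = 17.2744 °C.
Change = 17.2744 − 15.2441 = 2.03 °C.

2.03 °C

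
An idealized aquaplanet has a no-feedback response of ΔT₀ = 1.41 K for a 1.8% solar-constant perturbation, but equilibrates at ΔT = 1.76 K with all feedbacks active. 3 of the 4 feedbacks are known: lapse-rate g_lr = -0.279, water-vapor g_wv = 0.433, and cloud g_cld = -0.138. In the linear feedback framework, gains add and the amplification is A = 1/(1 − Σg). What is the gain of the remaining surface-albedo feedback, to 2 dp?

Amplification A = ΔT/ΔT₀ = 1.76/1.41 = 1.248.
Total gain g = 1 − 1/A = 1 − 1/1.248 = 0.1987.
Known gains sum to -0.279 + 0.433 − 0.138 = 0.016.
g_alb = 0.1987 − 0.016 = 0.18.

0.18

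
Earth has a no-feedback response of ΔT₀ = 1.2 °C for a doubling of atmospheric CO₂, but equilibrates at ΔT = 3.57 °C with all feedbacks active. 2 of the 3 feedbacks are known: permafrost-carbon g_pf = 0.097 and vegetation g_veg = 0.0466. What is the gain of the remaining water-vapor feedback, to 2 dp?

0.52

Amplification A = ΔT/ΔT₀ = 3.57/1.2 = 2.975.
Total gain g = 1 − 1/A = 1 − 1/2.975 = 0.6639.
Known gains sum to 0.097 + 0.0466 = 0.1436.
g_wv = 0.6639 − 0.1436 = 0.52.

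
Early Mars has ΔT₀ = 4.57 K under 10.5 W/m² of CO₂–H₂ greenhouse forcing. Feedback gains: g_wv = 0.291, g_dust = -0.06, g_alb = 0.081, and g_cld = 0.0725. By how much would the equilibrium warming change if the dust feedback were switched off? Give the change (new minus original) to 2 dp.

0.80 K

Original: g = 0.3845, ΔT = 4.57/(1−0.3845) = 7.4249 K.
Without dust: g' = 0.4445, ΔT' = 4.57/(1−0.4445) = 8.2268 K.
Change = 8.2268 − 7.4249 = 0.80 K.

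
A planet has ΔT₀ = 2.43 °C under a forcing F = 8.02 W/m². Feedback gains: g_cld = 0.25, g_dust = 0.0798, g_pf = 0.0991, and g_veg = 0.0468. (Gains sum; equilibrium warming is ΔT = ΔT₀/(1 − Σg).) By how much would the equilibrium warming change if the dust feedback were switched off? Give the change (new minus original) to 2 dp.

Original: g = 0.4757, ΔT = 2.43/(1−0.4757) = 4.6348 °C.
Without dust: g' = 0.3959, ΔT' = 2.43/(1−0.3959) = 4.0225 °C.
Change = 4.0225 − 4.6348 = -0.61 °C.

-0.61 °C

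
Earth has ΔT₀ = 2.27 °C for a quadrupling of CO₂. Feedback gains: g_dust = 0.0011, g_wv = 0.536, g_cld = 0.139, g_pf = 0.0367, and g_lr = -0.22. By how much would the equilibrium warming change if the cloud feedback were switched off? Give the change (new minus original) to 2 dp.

Original: g = 0.4928, ΔT = 2.27/(1−0.4928) = 4.4756 °C.
Without cloud: g' = 0.3538, ΔT' = 2.27/(1−0.3538) = 3.5128 °C.
Change = 3.5128 − 4.4756 = -0.96 °C.

-0.96 °C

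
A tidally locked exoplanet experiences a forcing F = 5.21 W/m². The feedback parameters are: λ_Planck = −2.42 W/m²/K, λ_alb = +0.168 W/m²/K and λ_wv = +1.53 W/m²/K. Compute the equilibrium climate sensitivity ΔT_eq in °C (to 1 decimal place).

7.2 °C

Net feedback parameter λ = (−2.42) + (+0.168) + (+1.53) = -0.722 W/m²/K.
ΔT = −F/λ = −5.21/(-0.722) = 7.2 °C.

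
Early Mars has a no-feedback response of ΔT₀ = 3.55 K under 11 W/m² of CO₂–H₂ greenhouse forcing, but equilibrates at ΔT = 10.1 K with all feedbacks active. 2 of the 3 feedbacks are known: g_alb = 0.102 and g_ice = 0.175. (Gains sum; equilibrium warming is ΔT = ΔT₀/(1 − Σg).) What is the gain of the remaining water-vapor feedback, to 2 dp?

0.37

Amplification A = ΔT/ΔT₀ = 10.1/3.55 = 2.845.
Total gain g = 1 − 1/A = 1 − 1/2.845 = 0.6485.
Known gains sum to 0.102 + 0.175 = 0.277.
g_wv = 0.6485 − 0.277 = 0.37.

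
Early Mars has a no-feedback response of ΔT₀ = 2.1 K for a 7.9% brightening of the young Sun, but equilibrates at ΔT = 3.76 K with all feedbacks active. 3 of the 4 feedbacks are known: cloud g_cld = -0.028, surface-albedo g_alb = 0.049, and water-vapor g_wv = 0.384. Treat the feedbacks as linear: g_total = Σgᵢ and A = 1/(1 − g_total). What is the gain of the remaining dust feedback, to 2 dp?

0.04

Amplification A = ΔT/ΔT₀ = 3.76/2.1 = 1.79.
Total gain g = 1 − 1/A = 1 − 1/1.79 = 0.4413.
Known gains sum to -0.028 + 0.049 + 0.384 = 0.405.
g_dust = 0.4413 − 0.405 = 0.04.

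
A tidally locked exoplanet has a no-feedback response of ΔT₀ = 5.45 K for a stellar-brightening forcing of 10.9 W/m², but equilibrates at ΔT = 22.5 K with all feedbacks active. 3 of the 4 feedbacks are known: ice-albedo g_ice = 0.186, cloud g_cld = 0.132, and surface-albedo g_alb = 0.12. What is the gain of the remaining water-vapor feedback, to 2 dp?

Amplification A = ΔT/ΔT₀ = 22.5/5.45 = 4.128.
Total gain g = 1 − 1/A = 1 − 1/4.128 = 0.7578.
Known gains sum to 0.186 + 0.132 + 0.12 = 0.438.
g_wv = 0.7578 − 0.438 = 0.32.

0.32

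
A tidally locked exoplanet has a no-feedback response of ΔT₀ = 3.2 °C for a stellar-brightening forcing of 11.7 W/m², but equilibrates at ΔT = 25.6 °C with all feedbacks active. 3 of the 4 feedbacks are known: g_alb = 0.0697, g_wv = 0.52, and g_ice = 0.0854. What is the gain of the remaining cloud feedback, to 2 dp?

Amplification A = ΔT/ΔT₀ = 25.6/3.2 = 8.
Total gain g = 1 − 1/A = 1 − 1/8 = 0.875.
Known gains sum to 0.0697 + 0.52 + 0.0854 = 0.6751.
g_cld = 0.875 − 0.6751 = 0.20.

0.20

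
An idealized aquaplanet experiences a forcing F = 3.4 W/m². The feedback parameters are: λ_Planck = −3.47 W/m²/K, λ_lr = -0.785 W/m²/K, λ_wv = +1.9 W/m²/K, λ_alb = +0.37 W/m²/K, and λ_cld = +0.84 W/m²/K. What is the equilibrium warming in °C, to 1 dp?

Net feedback parameter λ = (−3.47) + (-0.785) + (+1.9) + (+0.37) + (+0.84) = -1.145 W/m²/K.
ΔT = −F/λ = −3.4/(-1.145) = 3.0 °C.

3.0 °C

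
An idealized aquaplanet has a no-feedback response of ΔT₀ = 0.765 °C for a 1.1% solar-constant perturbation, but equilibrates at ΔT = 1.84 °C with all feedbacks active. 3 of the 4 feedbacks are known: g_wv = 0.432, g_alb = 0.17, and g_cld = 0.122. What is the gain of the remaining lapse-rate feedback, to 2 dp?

-0.14

Amplification A = ΔT/ΔT₀ = 1.84/0.765 = 2.405.
Total gain g = 1 − 1/A = 1 − 1/2.405 = 0.5842.
Known gains sum to 0.432 + 0.17 + 0.122 = 0.724.
g_lr = 0.5842 − 0.724 = -0.14.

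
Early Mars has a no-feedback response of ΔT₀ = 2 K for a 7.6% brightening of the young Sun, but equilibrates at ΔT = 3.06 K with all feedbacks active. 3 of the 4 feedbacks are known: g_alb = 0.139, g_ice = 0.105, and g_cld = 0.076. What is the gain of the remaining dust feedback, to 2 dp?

0.03

Amplification A = ΔT/ΔT₀ = 3.06/2 = 1.53.
Total gain g = 1 − 1/A = 1 − 1/1.53 = 0.3464.
Known gains sum to 0.139 + 0.105 + 0.076 = 0.32.
g_dust = 0.3464 − 0.32 = 0.03.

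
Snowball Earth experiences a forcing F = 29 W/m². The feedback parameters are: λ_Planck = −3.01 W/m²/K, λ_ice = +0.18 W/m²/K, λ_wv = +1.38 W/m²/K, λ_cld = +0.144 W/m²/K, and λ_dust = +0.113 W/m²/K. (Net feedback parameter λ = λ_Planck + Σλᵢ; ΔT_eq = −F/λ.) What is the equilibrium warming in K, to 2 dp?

24.31 K

Net feedback parameter λ = (−3.01) + (+0.18) + (+1.38) + (+0.144) + (+0.113) = -1.193 W/m²/K.
ΔT = −F/λ = −29/(-1.193) = 24.31 K.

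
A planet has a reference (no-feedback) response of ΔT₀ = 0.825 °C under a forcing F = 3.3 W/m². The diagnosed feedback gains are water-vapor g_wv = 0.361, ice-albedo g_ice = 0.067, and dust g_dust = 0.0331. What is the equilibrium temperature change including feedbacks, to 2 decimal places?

Total gain g = 0.361 + 0.067 + 0.0331 = 0.4611.
Amplification A = 1/(1 − 0.4611) = 1.856.
ΔT = 0.825 × 1.856 = 1.53 °C.

1.53 °C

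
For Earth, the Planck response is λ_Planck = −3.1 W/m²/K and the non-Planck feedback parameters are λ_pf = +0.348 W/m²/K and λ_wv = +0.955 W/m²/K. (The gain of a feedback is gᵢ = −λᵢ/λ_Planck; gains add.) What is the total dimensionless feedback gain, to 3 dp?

Convert to gains: g_pf = 0.348/3.1 = 0.1123; g_wv = 0.955/3.1 = 0.3081.
Total gain g = 0.4204.

0.420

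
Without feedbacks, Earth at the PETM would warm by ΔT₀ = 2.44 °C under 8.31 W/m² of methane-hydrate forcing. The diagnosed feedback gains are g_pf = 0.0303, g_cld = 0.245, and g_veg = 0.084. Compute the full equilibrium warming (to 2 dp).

3.81 °C

Total gain g = 0.0303 + 0.245 + 0.084 = 0.3593.
Amplification A = 1/(1 − 0.3593) = 1.561.
ΔT = 2.44 × 1.561 = 3.81 °C.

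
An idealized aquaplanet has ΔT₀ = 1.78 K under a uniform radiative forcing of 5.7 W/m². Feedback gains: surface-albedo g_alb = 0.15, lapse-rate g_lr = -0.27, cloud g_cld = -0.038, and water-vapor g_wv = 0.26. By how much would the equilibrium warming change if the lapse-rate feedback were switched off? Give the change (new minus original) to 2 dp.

0.85 K

Original: g = 0.102, ΔT = 1.78/(1−0.102) = 1.9822 K.
Without lapse-rate: g' = 0.372, ΔT' = 1.78/(1−0.372) = 2.8344 K.
Change = 2.8344 − 1.9822 = 0.85 K.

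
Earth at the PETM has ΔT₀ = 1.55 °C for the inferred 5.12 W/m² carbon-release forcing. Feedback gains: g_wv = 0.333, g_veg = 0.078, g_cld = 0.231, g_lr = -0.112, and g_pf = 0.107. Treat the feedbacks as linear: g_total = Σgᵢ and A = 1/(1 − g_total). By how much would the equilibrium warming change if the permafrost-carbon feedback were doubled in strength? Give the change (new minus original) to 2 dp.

Original: g = 0.637, ΔT = 1.55/(1−0.637) = 4.2700 °C.
With doubled permafrost-carbon: g' = 0.744, ΔT' = 1.55/(1−0.744) = 6.0547 °C.
Change = 6.0547 − 4.2700 = 1.78 °C.

1.78 °C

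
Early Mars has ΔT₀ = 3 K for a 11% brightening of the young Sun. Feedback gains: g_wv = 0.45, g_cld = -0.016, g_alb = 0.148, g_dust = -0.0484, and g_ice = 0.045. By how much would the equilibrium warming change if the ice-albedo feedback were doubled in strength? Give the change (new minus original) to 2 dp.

0.85 K

Original: g = 0.5786, ΔT = 3/(1−0.5786) = 7.1191 K.
With doubled ice-albedo: g' = 0.6236, ΔT' = 3/(1−0.6236) = 7.9702 K.
Change = 7.9702 − 7.1191 = 0.85 K.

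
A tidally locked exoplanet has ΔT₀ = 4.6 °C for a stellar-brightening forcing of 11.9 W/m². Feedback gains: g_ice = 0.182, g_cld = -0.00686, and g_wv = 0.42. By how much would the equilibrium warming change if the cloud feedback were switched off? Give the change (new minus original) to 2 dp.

Original: g = 0.59514, ΔT = 4.6/(1−0.59514) = 11.3620 °C.
Without cloud: g' = 0.602, ΔT' = 4.6/(1−0.602) = 11.5578 °C.
Change = 11.5578 − 11.3620 = 0.20 °C.

0.20 °C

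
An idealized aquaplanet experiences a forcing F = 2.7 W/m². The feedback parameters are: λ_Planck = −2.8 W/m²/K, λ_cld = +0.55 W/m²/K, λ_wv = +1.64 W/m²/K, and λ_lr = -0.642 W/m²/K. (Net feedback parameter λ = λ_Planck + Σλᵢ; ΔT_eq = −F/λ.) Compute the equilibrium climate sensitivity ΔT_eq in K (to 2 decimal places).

2.16 K

Net feedback parameter λ = (−2.8) + (+0.55) + (+1.64) + (-0.642) = -1.252 W/m²/K.
ΔT = −F/λ = −2.7/(-1.252) = 2.16 K.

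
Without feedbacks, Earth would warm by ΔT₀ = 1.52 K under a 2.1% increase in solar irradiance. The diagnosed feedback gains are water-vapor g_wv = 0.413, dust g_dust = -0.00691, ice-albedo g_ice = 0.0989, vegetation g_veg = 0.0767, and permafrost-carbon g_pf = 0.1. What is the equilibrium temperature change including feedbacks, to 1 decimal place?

4.8 K

Total gain g = 0.413 − 0.00691 + 0.0989 + 0.0767 + 0.1 = 0.68169.
Amplification A = 1/(1 − 0.68169) = 3.142.
ΔT = 1.52 × 3.142 = 4.8 K.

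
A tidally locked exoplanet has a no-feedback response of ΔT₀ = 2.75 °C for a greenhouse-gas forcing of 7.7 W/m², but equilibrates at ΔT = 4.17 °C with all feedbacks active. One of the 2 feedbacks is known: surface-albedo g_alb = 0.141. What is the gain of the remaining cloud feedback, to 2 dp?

0.20

Amplification A = ΔT/ΔT₀ = 4.17/2.75 = 1.516.
Total gain g = 1 − 1/A = 1 − 1/1.516 = 0.3404.
The known gain is 0.141.
g_cld = 0.3404 − 0.141 = 0.20.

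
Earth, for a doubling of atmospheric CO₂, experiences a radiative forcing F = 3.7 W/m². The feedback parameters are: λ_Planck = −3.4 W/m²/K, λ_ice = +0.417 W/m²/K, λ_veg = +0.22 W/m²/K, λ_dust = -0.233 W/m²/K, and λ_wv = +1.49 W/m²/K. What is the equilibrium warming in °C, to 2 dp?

2.46 °C

Net feedback parameter λ = (−3.4) + (+0.417) + (+0.22) + (-0.233) + (+1.49) = -1.506 W/m²/K.
ΔT = −F/λ = −3.7/(-1.506) = 2.46 °C.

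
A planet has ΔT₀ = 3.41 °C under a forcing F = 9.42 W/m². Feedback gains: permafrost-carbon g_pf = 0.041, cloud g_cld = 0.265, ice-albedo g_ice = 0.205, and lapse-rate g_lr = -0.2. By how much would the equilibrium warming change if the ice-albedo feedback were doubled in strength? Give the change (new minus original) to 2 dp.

2.10 °C

Original: g = 0.311, ΔT = 3.41/(1−0.311) = 4.9492 °C.
With doubled ice-albedo: g' = 0.516, ΔT' = 3.41/(1−0.516) = 7.0455 °C.
Change = 7.0455 − 4.9492 = 2.10 °C.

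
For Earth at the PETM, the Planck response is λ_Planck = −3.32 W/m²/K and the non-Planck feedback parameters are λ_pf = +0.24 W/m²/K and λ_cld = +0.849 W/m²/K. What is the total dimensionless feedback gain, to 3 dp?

0.328

Convert to gains: g_pf = 0.24/3.32 = 0.07229; g_cld = 0.849/3.32 = 0.2557.
Total gain g = 0.32799.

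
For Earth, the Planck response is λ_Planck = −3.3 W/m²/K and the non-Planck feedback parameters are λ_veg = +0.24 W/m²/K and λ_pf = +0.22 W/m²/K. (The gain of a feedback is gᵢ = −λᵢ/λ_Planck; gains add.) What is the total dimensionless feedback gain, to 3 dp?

Convert to gains: g_veg = 0.24/3.3 = 0.07273; g_pf = 0.22/3.3 = 0.06667.
Total gain g = 0.1394.

0.139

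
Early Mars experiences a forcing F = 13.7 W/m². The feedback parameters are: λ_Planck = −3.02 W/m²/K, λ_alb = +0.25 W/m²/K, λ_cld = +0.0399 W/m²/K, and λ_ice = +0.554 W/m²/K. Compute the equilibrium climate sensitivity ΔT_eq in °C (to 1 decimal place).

6.3 °C

Net feedback parameter λ = (−3.02) + (+0.25) + (+0.0399) + (+0.554) = -2.1761 W/m²/K.
ΔT = −F/λ = −13.7/(-2.1761) = 6.3 °C.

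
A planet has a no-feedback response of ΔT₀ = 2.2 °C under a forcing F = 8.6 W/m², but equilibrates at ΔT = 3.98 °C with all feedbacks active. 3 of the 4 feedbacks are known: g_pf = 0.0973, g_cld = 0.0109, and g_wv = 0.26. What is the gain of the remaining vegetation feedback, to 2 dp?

0.08

Amplification A = ΔT/ΔT₀ = 3.98/2.2 = 1.809.
Total gain g = 1 − 1/A = 1 − 1/1.809 = 0.4472.
Known gains sum to 0.0973 + 0.0109 + 0.26 = 0.3682.
g_veg = 0.4472 − 0.3682 = 0.08.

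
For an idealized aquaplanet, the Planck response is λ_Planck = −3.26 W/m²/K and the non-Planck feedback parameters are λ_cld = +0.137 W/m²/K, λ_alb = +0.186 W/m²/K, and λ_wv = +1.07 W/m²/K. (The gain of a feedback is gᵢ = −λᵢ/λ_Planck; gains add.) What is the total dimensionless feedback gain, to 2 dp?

0.43

Convert to gains: g_cld = 0.137/3.26 = 0.04202; g_alb = 0.186/3.26 = 0.05706; g_wv = 1.07/3.26 = 0.3282.
Total gain g = 0.42728.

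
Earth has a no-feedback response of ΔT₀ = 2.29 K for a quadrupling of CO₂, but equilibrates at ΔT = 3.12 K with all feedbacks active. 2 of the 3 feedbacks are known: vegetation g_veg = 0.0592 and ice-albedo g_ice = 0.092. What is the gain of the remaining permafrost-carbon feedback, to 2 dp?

Amplification A = ΔT/ΔT₀ = 3.12/2.29 = 1.362.
Total gain g = 1 − 1/A = 1 − 1/1.362 = 0.2658.
Known gains sum to 0.0592 + 0.092 = 0.1512.
g_pf = 0.2658 − 0.1512 = 0.11.

0.11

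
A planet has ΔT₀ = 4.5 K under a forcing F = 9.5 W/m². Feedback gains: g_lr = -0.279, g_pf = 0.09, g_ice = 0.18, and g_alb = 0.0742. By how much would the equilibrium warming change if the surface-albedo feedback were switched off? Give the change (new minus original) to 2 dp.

-0.35 K

Original: g = 0.0652, ΔT = 4.5/(1−0.0652) = 4.8139 K.
Without surface-albedo: g' = -0.009, ΔT' = 4.5/(1+0.009) = 4.4599 K.
Change = 4.4599 − 4.8139 = -0.35 K.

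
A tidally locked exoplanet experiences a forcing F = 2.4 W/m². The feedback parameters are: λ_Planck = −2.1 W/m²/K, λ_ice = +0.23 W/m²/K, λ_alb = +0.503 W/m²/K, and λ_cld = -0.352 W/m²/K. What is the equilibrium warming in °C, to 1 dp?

1.4 °C

Net feedback parameter λ = (−2.1) + (+0.23) + (+0.503) + (-0.352) = -1.719 W/m²/K.
ΔT = −F/λ = −2.4/(-1.719) = 1.4 °C.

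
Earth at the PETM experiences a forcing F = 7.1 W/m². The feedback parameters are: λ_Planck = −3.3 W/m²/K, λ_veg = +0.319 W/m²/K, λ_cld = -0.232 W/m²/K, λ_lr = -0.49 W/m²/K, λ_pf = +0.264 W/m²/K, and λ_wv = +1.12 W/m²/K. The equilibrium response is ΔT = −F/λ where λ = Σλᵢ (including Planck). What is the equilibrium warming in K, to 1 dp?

Net feedback parameter λ = (−3.3) + (+0.319) + (-0.232) + (-0.49) + (+0.264) + (+1.12) = -2.319 W/m²/K.
ΔT = −F/λ = −7.1/(-2.319) = 3.1 K.

3.1 K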